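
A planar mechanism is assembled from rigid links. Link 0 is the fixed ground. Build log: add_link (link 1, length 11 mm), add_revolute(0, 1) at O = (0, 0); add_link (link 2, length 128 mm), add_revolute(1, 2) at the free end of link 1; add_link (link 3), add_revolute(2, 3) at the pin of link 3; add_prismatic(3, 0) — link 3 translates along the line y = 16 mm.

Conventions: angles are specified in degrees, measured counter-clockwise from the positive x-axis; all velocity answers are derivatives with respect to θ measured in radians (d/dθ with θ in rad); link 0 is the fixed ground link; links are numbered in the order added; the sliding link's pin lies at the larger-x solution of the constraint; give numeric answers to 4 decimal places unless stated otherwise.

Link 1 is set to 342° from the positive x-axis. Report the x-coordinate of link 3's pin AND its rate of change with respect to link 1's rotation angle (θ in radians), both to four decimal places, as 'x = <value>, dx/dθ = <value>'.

geometry: r = 11 mm, L = 128 mm, e = 16 mm
crank pin P = (r cos θ, r sin θ) = (10.461622, -3.399187)
h = r sin θ − e = -3.399187 − 16 = -19.399187
x = r cos θ + √(L² − h²) = 10.461622 + 126.521427 = 136.983049
dx/dθ = −r sin θ − h·r cos θ/√(L² − h²) (θ in radians; h = -19.399187) = 5.003239

x = 136.9830, dx/dθ = 5.0032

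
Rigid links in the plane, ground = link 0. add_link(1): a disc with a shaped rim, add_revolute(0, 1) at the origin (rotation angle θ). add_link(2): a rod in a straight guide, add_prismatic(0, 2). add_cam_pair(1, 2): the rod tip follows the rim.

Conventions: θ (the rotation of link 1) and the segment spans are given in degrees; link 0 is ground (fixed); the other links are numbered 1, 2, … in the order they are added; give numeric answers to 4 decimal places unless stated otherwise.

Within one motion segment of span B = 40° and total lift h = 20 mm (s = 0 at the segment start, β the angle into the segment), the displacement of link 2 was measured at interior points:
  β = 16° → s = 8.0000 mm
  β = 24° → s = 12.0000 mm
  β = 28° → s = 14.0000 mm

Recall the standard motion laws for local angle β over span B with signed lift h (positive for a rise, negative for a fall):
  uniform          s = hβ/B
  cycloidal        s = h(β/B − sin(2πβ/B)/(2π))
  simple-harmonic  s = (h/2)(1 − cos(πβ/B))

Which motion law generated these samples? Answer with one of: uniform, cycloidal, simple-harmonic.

candidates at β/B = r: uniform s = h·r (linear in β); cycloidal s = h·(r − sin(2πr)/(2π)); simple-harmonic s = (h/2)(1 − cos(πr))
β=16°: printed 8.0000 | uniform 8.0000, cycloidal 6.1290, simple-harmonic 6.9098
β=24°: printed 12.0000 | uniform 12.0000, cycloidal 13.8710, simple-harmonic 13.0902
β=28°: printed 14.0000 | uniform 14.0000, cycloidal 17.0273, simple-harmonic 15.8779
only one law matches every sample → uniform

uniform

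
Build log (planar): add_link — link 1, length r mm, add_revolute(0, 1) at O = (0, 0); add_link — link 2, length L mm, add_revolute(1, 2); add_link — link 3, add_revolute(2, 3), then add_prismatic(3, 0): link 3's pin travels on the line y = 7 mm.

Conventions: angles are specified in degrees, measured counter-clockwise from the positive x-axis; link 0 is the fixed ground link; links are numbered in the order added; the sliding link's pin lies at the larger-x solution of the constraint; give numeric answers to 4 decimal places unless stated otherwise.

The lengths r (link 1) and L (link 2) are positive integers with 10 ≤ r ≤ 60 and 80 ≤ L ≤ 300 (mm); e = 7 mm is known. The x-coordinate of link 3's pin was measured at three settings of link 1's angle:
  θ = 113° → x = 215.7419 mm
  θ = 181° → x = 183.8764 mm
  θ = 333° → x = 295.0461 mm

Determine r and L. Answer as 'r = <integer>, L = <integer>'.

constraint per measurement: (x − r cos θ)² + (r sin θ − e)² = L²
subtracting the θ₁ and θ₂ equations cancels the r² and L² terms:
r = (x₁² − x₂²) / (2[(x₁cos θ₁ + e sin θ₁) − (x₂cos θ₂ + e sin θ₂)]) = 60.0000 → r = 60
L² = (x₁ − r cos θ₁)² + (r sin θ₁ − e)² = 59535.9925 → L = 244.0000 → L = 244
check at θ₃=333°: x = 295.0461 (printed 295.0461) ✓

r = 60, L = 244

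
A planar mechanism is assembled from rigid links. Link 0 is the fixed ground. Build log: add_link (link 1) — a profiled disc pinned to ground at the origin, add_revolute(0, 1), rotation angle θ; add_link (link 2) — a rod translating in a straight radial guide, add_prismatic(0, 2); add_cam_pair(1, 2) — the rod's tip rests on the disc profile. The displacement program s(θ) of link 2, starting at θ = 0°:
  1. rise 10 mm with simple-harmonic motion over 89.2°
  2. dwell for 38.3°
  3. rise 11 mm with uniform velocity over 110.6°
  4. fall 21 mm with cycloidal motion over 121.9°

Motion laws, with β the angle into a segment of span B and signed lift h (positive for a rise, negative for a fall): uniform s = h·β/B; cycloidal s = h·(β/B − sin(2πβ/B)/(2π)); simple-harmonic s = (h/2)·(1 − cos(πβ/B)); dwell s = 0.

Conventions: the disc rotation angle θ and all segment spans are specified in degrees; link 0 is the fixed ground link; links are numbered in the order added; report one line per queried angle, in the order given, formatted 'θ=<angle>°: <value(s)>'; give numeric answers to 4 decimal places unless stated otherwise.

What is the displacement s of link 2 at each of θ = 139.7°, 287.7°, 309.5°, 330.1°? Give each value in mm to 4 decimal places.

seg 1 [0°–89.2°] simple-harmonic, h=10: full span → s += 10 → s = 10.0000
seg 2 [89.2°–127.5°] dwell: s stays 10.0000
seg 3 [127.5°–238.1°] uniform, h=11: θ=139.7° here. β=12.2, B=110.6. 11·12.2/110.6 = 1.2134 → s = 11.2134
seg 3 [127.5°–238.1°] uniform, h=11: full span → s += 11 → s = 21.0000
seg 4 [238.1°–360°] cycloidal, h=-21: θ=287.7° here. β=49.6, B=121.9. -21·(0.4069 − sin(2π·0.4069)/(2π)) = -6.6991 → s = 14.3009
seg 4 [238.1°–360°] cycloidal, h=-21: θ=309.5° here. β=71.4, B=121.9. -21·(0.5857 − sin(2π·0.5857)/(2π)) = -14.0147 → s = 6.9853
seg 4 [238.1°–360°] cycloidal, h=-21: θ=330.1° here. β=92, B=121.9. -21·(0.7547 − sin(2π·0.7547)/(2π)) = -19.1898 → s = 1.8102

θ=139.7°: 11.2134
θ=287.7°: 14.3009
θ=309.5°: 6.9853
θ=330.1°: 1.8102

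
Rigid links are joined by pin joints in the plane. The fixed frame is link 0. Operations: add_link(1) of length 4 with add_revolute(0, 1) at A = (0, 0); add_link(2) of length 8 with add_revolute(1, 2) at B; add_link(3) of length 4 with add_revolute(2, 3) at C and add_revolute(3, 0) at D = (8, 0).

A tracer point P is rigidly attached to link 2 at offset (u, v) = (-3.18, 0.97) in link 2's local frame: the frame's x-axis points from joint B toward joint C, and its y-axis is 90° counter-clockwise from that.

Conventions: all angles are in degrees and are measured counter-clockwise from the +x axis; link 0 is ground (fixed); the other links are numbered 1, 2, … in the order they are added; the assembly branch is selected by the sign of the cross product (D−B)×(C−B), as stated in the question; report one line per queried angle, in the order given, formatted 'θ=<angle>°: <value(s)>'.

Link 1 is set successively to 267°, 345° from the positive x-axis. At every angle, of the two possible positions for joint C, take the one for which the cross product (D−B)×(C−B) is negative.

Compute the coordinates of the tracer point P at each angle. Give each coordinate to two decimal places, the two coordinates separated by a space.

A=(0,0), D=(8.00,0)
θ=267°: B = A + 4.00·(cos267°, sin267°) = (-0.2093, -3.9945)
θ=267°: |BD| = 9.1296
θ=267°: circle(B,8.00) ∩ circle(D,4.00): a=7.1936, h=3.5003
θ=267°:   candidates: C₊=(4.7277,2.3004) cross=31.956; C₋=(7.7907,-3.9945) cross=-31.956
θ=267°:   branch - wants cross < 0 → take C=(7.7907,-3.9945) (cross=-31.956)
θ=267°: ex = (C−B)/|BC| = (1.0000,0.0000); ey = (-0.0000,1.0000)
θ=267°: P = B + -3.18·ex + 0.97·ey = (-3.3893,-3.0245)
θ=345°: B = A + 4.00·(cos345°, sin345°) = (3.8637, -1.0353)
θ=345°: |BD| = 4.2639
θ=345°: circle(B,8.00) ∩ circle(D,4.00): a=7.7606, h=1.9424
θ=345°:   candidates: C₊=(10.9205,2.7333) cross=8.282; C₋=(11.8637,-1.0353) cross=-8.282
θ=345°:   branch - wants cross < 0 → take C=(11.8637,-1.0353) (cross=-8.282)
θ=345°: ex = (C−B)/|BC| = (1.0000,0.0000); ey = (-0.0000,1.0000)
θ=345°: P = B + -3.18·ex + 0.97·ey = (0.6837,-0.0653)

θ=267°: -3.39 -3.02
θ=345°: 0.68 -0.07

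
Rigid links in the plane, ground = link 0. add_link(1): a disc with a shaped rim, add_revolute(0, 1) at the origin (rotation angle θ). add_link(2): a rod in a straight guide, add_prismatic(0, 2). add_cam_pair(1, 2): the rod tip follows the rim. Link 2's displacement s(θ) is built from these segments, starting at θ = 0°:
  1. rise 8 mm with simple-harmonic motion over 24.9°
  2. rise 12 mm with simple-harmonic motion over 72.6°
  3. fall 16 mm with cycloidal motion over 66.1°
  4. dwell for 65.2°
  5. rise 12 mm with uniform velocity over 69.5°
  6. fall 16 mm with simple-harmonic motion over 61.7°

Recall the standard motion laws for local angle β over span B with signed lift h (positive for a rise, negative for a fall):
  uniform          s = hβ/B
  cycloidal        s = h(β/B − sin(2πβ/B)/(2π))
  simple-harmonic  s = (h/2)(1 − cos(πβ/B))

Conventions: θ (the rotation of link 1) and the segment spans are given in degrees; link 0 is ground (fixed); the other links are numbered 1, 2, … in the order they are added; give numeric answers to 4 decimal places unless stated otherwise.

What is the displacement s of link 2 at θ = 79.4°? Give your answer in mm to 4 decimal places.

segment 1 (0° to 24.9°, simple-harmonic, h = 8) is passed completely: s = 0.0000 + (8) = 8.0000
θ = 79.4° falls in segment 2 (24.9° to 97.5°, simple-harmonic, h = 12): β = 79.4 − 24.9 = 54.5°, B = 72.6°; Δs = 12/2·(1 − cos(π·0.7507)) = 10.2518; s = 8.0000 + 10.2518 = 18.2518

18.2518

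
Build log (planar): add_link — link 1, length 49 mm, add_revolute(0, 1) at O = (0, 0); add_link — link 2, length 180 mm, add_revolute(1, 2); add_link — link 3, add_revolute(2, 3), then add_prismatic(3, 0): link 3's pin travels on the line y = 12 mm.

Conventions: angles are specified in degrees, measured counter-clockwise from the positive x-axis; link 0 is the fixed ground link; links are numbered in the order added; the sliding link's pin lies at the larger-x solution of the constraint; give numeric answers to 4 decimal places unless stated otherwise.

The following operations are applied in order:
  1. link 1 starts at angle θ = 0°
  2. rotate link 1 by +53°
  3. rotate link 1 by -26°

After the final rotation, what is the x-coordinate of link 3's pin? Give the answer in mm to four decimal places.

geometry: r = 49 mm, L = 180 mm, e = 12 mm; θ starts at 0°
rotate link 1 by +53°: θ ← 0° +53° = 53°
rotate link 1 by -26°: θ ← 53° -26° = 27°
crank pin P = (r cos θ, r sin θ) = (43.659320, 22.245534)
h = r sin θ − e = 22.245534 − 12 = 10.245534
x = r cos θ + √(L² − h²) = 43.659320 + 179.708177 = 223.367497

223.3675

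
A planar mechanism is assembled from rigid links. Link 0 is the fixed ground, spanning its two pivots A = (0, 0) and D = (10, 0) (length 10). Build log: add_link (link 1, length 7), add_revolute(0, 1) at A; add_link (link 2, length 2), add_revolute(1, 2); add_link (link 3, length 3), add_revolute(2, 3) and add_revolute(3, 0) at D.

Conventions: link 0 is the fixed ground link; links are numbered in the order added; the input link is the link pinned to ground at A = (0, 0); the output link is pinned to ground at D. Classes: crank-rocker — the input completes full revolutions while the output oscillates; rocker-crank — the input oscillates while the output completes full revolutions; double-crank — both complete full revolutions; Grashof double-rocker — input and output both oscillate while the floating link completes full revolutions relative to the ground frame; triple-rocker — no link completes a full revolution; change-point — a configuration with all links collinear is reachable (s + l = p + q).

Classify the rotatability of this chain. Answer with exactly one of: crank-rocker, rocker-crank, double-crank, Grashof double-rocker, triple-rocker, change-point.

lengths: ground=10, input=7, coupler=2, output=3
sorted: s=2 (shortest), l=10 (longest), p+q=10
s + l = 12 vs p + q = 10
s + l > p + q → non-Grashof → no link fully rotates → triple-rocker

triple-rocker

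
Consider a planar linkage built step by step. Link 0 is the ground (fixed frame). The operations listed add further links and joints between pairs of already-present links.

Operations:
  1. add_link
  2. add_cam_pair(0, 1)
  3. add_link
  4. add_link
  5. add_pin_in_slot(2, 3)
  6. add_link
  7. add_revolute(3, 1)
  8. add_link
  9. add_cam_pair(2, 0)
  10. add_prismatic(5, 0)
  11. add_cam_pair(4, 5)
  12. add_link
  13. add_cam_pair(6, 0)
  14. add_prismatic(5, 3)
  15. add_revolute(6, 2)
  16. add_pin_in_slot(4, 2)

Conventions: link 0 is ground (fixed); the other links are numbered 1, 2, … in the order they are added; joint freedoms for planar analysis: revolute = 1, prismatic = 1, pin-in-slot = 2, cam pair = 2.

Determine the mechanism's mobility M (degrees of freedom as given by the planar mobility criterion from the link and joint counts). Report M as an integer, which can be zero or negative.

L=1 J1=0 J2=0
add link → L=2 J1=0 J2=0
C@0,1 dof=2 J2 → L=2 J1=0 J2=1
add link → L=3 J1=0 J2=1
add link → L=4 J1=0 J2=1
PS@2,3 dof=2 J2 → L=4 J1=0 J2=2
add link → L=5 J1=0 J2=2
R@3,1 dof=1 J1 → L=5 J1=1 J2=2
add link → L=6 J1=1 J2=2
C@2,0 dof=2 J2 → L=6 J1=1 J2=3
P@5,0 dof=1 J1 → L=6 J1=2 J2=3
C@4,5 dof=2 J2 → L=6 J1=2 J2=4
add link → L=7 J1=2 J2=4
C@6,0 dof=2 J2 → L=7 J1=2 J2=5
P@5,3 dof=1 J1 → L=7 J1=3 J2=5
R@6,2 dof=1 J1 → L=7 J1=4 J2=5
PS@4,2 dof=2 J2 → L=7 J1=4 J2=6
M=3(L−1)−2J1−J2=3·6−2·4−6=4

M = 4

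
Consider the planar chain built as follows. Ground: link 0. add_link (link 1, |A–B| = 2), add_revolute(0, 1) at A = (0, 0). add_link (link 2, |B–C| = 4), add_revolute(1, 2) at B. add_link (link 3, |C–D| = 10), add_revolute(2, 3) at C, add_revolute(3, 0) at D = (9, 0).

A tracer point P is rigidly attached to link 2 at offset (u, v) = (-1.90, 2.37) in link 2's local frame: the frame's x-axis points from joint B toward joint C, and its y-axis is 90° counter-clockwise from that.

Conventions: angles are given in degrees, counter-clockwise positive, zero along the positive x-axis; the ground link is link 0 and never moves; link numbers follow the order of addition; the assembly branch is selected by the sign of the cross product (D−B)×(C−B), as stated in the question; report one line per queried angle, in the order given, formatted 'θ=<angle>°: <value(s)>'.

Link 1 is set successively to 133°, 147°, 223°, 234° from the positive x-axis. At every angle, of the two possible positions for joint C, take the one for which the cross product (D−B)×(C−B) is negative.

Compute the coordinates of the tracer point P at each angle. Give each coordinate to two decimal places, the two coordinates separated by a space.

A=(0,0), D=(9.00,0)
θ=133°: B = A + 2.00·(cos133°, sin133°) = (-1.3640, 1.4627)
θ=133°: |BD| = 10.4667
θ=133°: circle(B,4.00) ∩ circle(D,10.00): a=1.2206, h=3.8092
θ=133°:   candidates: C₊=(0.3770,5.0640) cross=39.870; C₋=(-0.6877,-2.4797) cross=-39.870
θ=133°:   branch - wants cross < 0 → take C=(-0.6877,-2.4797) (cross=-39.870)
θ=133°: ex = (C−B)/|BC| = (0.1691,-0.9856); ey = (0.9856,0.1691)
θ=133°: P = B + -1.90·ex + 2.37·ey = (0.6506,3.7361)
θ=147°: B = A + 2.00·(cos147°, sin147°) = (-1.6773, 1.0893)
θ=147°: |BD| = 10.7328
θ=147°: circle(B,4.00) ∩ circle(D,10.00): a=1.4531, h=3.7267
θ=147°:   candidates: C₊=(0.1465,4.6493) cross=39.998; C₋=(-0.6099,-2.7657) cross=-39.998
θ=147°:   branch - wants cross < 0 → take C=(-0.6099,-2.7657) (cross=-39.998)
θ=147°: ex = (C−B)/|BC| = (0.2668,-0.9637); ey = (0.9637,0.2668)
θ=147°: P = B + -1.90·ex + 2.37·ey = (0.0997,3.5528)
θ=223°: B = A + 2.00·(cos223°, sin223°) = (-1.4627, -1.3640)
θ=223°: |BD| = 10.5512
θ=223°: circle(B,4.00) ∩ circle(D,10.00): a=1.2950, h=3.7846
θ=223°:   candidates: C₊=(-0.6678,2.5562) cross=39.932; C₋=(0.3107,-4.9494) cross=-39.932
θ=223°:   branch - wants cross < 0 → take C=(0.3107,-4.9494) (cross=-39.932)
θ=223°: ex = (C−B)/|BC| = (0.4434,-0.8963); ey = (0.8963,0.4434)
θ=223°: P = B + -1.90·ex + 2.37·ey = (-0.1807,1.3898)
θ=234°: B = A + 2.00·(cos234°, sin234°) = (-1.1756, -1.6180)
θ=234°: |BD| = 10.3034
θ=234°: circle(B,4.00) ∩ circle(D,10.00): a=1.0754, h=3.8527
θ=234°:   candidates: C₊=(-0.7186,2.3558) cross=39.696; C₋=(0.4915,-5.2541) cross=-39.696
θ=234°:   branch - wants cross < 0 → take C=(0.4915,-5.2541) (cross=-39.696)
θ=234°: ex = (C−B)/|BC| = (0.4168,-0.9090); ey = (0.9090,0.4168)
θ=234°: P = B + -1.90·ex + 2.37·ey = (0.1869,1.0968)

θ=133°: 0.65 3.74
θ=147°: 0.10 3.55
θ=223°: -0.18 1.39
θ=234°: 0.19 1.10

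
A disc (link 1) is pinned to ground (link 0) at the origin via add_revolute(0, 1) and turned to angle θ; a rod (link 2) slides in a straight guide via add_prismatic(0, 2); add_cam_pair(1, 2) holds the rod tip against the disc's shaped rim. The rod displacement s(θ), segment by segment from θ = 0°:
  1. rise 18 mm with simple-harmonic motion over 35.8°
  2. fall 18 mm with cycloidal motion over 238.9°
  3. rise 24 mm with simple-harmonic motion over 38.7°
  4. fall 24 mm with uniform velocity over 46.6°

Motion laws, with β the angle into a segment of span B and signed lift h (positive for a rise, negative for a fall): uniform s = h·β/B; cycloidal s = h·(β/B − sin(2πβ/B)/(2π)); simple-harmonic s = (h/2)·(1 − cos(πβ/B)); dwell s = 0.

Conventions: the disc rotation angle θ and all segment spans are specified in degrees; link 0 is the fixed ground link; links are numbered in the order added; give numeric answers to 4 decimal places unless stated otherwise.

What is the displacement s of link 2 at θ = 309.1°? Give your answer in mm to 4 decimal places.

segment 1 (0° to 35.8°, simple-harmonic, h = 18) is passed completely: s = 0.0000 + (18) = 18.0000
segment 2 (35.8° to 274.7°, cycloidal, h = -18) is passed completely: s = 18.0000 + (-18) = 0.0000
θ = 309.1° falls in segment 3 (274.7° to 313.4°, simple-harmonic, h = 24): β = 309.1 − 274.7 = 34.4°, B = 38.7°; Δs = 24/2·(1 − cos(π·0.8889)) = 23.2763; s = 0.0000 + 23.2763 = 23.2763

23.2763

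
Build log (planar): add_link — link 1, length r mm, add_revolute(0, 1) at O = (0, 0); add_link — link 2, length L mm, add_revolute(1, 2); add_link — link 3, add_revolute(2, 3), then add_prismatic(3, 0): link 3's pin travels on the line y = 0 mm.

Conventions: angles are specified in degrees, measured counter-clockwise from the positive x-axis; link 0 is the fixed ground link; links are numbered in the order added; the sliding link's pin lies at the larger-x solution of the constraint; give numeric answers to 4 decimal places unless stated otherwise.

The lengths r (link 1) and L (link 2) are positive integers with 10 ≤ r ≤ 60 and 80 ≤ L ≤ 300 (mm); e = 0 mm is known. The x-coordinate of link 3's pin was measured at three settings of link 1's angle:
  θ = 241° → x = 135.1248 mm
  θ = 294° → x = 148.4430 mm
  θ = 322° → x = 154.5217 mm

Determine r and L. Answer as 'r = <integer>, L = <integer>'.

constraint per measurement: (x − r cos θ)² + (r sin θ − e)² = L²
subtracting the θ₁ and θ₂ equations cancels the r² and L² terms:
r = (x₁² − x₂²) / (2[(x₁cos θ₁ + e sin θ₁) − (x₂cos θ₂ + e sin θ₂)]) = 15.0000 → r = 15
L² = (x₁ − r cos θ₁)² + (r sin θ₁ − e)² = 20449.0057 → L = 143.0000 → L = 143
check at θ₃=322°: x = 154.5217 (printed 154.5217) ✓

r = 15, L = 143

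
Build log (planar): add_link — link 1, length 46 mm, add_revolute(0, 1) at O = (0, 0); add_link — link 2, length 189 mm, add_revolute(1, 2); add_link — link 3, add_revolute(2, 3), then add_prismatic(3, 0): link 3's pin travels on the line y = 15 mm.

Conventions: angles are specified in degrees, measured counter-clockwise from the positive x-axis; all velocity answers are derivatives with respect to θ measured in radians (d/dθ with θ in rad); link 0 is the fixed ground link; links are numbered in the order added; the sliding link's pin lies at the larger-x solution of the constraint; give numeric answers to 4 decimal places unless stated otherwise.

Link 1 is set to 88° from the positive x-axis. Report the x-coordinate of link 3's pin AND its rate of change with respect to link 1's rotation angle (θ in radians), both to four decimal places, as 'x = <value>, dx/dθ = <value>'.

geometry: r = 46 mm, L = 189 mm, e = 15 mm
crank pin P = (r cos θ, r sin θ) = (1.605377, 45.971978)
h = r sin θ − e = 45.971978 − 15 = 30.971978
x = r cos θ + √(L² − h²) = 1.605377 + 186.444996 = 188.050373
dx/dθ = −r sin θ − h·r cos θ/√(L² − h²) (θ in radians; h = 30.971978) = -46.238661

x = 188.0504, dx/dθ = -46.2387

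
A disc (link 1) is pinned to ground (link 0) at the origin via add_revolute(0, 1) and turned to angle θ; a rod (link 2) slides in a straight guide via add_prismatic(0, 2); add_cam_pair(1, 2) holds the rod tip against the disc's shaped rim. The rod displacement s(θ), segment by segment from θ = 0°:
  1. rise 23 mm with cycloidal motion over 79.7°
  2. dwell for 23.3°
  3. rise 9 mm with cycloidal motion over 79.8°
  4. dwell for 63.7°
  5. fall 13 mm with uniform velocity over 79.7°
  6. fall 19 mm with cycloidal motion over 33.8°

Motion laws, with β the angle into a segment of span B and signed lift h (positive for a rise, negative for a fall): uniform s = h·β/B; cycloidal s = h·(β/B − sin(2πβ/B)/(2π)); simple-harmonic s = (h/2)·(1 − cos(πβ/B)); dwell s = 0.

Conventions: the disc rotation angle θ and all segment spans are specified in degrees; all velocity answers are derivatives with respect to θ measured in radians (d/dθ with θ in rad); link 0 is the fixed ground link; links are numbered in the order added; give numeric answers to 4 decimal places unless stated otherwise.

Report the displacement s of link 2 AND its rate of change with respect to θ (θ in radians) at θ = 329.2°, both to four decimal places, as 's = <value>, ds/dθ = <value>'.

segment 1 (0° to 79.7°, cycloidal, h = 23) is passed completely: s = 0.0000 + (23) = 23.0000
segment 2 (79.7° to 103°, dwell): s unchanged at 23.0000
segment 3 (103° to 182.8°, cycloidal, h = 9) is passed completely: s = 23.0000 + (9) = 32.0000
segment 4 (182.8° to 246.5°, dwell): s unchanged at 32.0000
segment 5 (246.5° to 326.2°, uniform, h = -13) is passed completely: s = 32.0000 + (-13) = 19.0000
θ = 329.2° falls in segment 6 (326.2° to 360°, cycloidal, h = -19): β = 329.2 − 326.2 = 3°, B = 33.8°; Δs = -19·(0.0888 − sin(2π·0.0888)/(2π)) = -0.0861; s = 19.0000 − 0.0861 = 18.9139
velocity in seg [326.2°–360°] (cycloidal), θ in radians: β = 3° = 0.0524 rad, B = 33.8° = 0.5899 rad; ds/dθ = (h/B)(1 − cos(2πβ/B)) = ((-19)/0.5899)(1 − cos(2π·0.0888)) = -4.879928 mm/rad

s = 18.9139, ds/dθ = -4.8799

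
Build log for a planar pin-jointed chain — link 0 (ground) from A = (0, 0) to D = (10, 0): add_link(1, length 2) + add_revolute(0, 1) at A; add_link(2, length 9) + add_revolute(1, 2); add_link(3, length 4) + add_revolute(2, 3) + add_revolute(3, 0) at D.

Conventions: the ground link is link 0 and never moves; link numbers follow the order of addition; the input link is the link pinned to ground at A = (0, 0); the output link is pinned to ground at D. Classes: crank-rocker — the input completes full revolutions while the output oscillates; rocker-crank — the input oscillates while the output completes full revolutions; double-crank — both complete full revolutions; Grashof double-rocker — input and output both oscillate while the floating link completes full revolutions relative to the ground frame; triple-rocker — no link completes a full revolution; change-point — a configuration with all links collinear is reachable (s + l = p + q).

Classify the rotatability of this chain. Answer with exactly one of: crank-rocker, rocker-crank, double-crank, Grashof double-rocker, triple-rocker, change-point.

lengths: ground=10, input=2, coupler=9, output=4
sorted: s=2 (shortest), l=10 (longest), p+q=13
s + l = 12 vs p + q = 13
s + l < p + q (Grashof) with shortest = input link → crank-rocker

crank-rocker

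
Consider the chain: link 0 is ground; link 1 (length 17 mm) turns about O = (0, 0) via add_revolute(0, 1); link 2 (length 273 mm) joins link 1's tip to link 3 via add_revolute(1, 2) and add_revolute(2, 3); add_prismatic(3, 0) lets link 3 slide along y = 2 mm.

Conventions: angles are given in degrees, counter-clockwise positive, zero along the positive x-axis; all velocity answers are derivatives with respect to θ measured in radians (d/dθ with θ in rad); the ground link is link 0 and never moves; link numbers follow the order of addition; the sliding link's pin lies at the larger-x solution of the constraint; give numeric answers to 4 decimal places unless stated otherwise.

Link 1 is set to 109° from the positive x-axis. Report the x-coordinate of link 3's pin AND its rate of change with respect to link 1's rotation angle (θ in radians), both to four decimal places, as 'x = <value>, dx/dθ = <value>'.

geometry: r = 17 mm, L = 273 mm, e = 2 mm
crank pin P = (r cos θ, r sin θ) = (-5.534659, 16.073816)
h = r sin θ − e = 16.073816 − 2 = 14.073816
x = r cos θ + √(L² − h²) = -5.534659 + 272.636989 = 267.102330
dx/dθ = −r sin θ − h·r cos θ/√(L² − h²) (θ in radians; h = 14.073816) = -15.788111

x = 267.1023, dx/dθ = -15.7881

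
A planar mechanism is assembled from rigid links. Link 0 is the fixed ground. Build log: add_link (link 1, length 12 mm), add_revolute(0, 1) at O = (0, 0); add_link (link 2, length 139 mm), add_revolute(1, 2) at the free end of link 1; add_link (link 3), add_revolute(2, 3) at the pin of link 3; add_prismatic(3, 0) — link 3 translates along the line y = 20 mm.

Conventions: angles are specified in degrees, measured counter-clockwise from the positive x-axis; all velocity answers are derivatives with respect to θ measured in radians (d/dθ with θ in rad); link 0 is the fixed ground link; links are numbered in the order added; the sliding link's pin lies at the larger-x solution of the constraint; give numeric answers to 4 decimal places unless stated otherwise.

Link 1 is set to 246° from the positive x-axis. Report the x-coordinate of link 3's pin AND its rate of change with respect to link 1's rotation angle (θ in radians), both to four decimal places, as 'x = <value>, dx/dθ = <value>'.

geometry: r = 12 mm, L = 139 mm, e = 20 mm
crank pin P = (r cos θ, r sin θ) = (-4.880840, -10.962545)
h = r sin θ − e = -10.962545 − 20 = -30.962545
x = r cos θ + √(L² − h²) = -4.880840 + 135.507641 = 130.626801
dx/dθ = −r sin θ − h·r cos θ/√(L² − h²) (θ in radians; h = -30.962545) = 9.847308

x = 130.6268, dx/dθ = 9.8473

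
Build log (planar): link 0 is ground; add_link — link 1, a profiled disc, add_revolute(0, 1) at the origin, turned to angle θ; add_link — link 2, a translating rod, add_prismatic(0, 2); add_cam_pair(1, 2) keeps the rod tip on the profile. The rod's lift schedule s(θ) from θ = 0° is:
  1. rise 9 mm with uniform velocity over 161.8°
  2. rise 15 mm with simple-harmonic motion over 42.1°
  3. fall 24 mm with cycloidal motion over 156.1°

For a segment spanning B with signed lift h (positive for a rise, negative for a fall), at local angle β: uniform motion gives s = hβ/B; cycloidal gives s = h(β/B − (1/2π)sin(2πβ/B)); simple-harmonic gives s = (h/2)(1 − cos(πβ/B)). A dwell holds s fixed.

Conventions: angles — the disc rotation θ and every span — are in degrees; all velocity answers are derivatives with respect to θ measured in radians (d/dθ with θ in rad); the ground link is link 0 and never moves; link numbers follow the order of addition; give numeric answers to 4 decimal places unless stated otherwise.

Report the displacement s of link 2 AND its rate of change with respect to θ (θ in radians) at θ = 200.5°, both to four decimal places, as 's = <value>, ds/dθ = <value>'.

seg 1 [0°–161.8°] uniform, h=9: full span → s += 9 → s = 9.0000
seg 2 [161.8°–203.9°] simple-harmonic, h=15: θ=200.5° here. β=38.7, B=42.1. 15/2·(1 − cos(π·0.9192)) = 14.7599 → s = 23.7599
velocity in seg [161.8°–203.9°] (simple-harmonic), θ in radians: β = 38.7° = 0.6754 rad, B = 42.1° = 0.7348 rad; ds/dθ = (πh/(2B)) sin(πβ/B) = (π·15/(2·0.7348)) sin(π·0.9192) = 8.048760 mm/rad

s = 23.7599, ds/dθ = 8.0488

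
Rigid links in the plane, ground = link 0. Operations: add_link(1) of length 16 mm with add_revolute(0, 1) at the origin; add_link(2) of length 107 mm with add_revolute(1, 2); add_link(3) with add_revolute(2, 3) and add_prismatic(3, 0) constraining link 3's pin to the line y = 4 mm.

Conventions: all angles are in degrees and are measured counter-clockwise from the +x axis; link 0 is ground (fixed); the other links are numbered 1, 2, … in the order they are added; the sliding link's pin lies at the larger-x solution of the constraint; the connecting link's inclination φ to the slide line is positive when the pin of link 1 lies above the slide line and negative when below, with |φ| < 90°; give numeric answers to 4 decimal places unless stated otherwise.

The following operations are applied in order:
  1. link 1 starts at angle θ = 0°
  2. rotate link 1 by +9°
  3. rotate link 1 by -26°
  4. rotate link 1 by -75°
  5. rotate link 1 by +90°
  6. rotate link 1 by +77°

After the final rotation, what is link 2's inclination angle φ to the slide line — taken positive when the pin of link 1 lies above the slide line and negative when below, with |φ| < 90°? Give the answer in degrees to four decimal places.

geometry: r = 16 mm, L = 107 mm, e = 4 mm; θ starts at 0°
rotate link 1 by +9°: θ ← 0° +9° = 9°
rotate link 1 by -26°: θ ← 9° -26° = -17°
rotate link 1 by -75°: θ ← -17° -75° = -92°
rotate link 1 by +90°: θ ← -92° +90° = -2°
rotate link 1 by +77°: θ ← -2° +77° = 75°
h = r sin θ − e = 15.454813 − 4 = 11.454813
sin φ = h / L = 11.454813 / 107 = 0.10705433
φ = arcsin(0.10705433) = 6.145538°

6.1455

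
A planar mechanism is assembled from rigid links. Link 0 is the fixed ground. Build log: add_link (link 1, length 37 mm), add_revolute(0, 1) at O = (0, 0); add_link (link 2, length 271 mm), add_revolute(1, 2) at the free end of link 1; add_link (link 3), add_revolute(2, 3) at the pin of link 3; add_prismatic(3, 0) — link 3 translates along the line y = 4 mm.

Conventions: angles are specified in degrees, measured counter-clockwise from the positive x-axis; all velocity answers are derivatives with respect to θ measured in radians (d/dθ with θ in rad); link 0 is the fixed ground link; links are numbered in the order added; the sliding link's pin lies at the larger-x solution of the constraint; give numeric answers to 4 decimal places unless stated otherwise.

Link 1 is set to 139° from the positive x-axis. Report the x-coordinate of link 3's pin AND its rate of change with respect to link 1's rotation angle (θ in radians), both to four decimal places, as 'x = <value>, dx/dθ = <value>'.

geometry: r = 37 mm, L = 271 mm, e = 4 mm
crank pin P = (r cos θ, r sin θ) = (-27.924254, 24.274184)
h = r sin θ − e = 24.274184 − 4 = 20.274184
x = r cos θ + √(L² − h²) = -27.924254 + 270.240555 = 242.316300
dx/dθ = −r sin θ − h·r cos θ/√(L² − h²) (θ in radians; h = 20.274184) = -22.179230

x = 242.3163, dx/dθ = -22.1792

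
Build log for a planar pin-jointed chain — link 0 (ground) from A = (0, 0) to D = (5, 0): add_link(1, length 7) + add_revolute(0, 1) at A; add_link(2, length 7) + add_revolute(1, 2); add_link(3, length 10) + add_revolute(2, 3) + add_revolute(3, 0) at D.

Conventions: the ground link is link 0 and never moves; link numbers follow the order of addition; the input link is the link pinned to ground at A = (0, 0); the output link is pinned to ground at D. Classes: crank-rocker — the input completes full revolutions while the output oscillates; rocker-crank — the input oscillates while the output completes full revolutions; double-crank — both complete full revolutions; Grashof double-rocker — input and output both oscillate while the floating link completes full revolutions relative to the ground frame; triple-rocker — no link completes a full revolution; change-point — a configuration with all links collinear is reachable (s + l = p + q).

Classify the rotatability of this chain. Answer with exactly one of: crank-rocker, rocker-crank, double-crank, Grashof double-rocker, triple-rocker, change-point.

lengths: ground=5, input=7, coupler=7, output=10
sorted: s=5 (shortest), l=10 (longest), p+q=14
s + l = 15 vs p + q = 14
s + l > p + q → non-Grashof → no link fully rotates → triple-rocker

triple-rocker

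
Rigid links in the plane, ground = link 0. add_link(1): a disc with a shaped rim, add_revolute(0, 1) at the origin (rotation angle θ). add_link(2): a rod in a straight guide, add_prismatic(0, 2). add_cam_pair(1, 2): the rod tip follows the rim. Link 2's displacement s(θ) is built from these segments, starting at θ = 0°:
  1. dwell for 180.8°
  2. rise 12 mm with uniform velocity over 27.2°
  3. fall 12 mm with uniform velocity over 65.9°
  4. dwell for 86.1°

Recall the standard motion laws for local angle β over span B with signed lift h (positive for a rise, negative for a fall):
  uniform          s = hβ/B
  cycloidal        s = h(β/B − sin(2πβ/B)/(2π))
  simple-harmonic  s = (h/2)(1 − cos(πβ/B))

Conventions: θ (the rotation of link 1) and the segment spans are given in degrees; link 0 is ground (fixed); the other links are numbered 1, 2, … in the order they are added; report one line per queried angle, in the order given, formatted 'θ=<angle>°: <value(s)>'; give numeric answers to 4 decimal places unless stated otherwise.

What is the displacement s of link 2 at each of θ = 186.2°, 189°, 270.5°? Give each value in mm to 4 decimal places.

segment 1 (0° to 180.8°, dwell): s unchanged at 0.0000
θ = 186.2° falls in segment 2 (180.8° to 208°, uniform, h = 12): β = 186.2 − 180.8 = 5.4°, B = 27.2°; Δs = 12·5.4/27.2 = 2.3824; s = 0.0000 + 2.3824 = 2.3824
θ = 189° falls in segment 2 (180.8° to 208°, uniform, h = 12): β = 189 − 180.8 = 8.2°, B = 27.2°; Δs = 12·8.2/27.2 = 3.6176; s = 0.0000 + 3.6176 = 3.6176
segment 2 (180.8° to 208°, uniform, h = 12) is passed completely: s = 0.0000 + (12) = 12.0000
θ = 270.5° falls in segment 3 (208° to 273.9°, uniform, h = -12): β = 270.5 − 208 = 62.5°, B = 65.9°; Δs = -12·62.5/65.9 = -11.3809; s = 12.0000 − 11.3809 = 0.6191

θ=186.2°: 2.3824
θ=189°: 3.6176
θ=270.5°: 0.6191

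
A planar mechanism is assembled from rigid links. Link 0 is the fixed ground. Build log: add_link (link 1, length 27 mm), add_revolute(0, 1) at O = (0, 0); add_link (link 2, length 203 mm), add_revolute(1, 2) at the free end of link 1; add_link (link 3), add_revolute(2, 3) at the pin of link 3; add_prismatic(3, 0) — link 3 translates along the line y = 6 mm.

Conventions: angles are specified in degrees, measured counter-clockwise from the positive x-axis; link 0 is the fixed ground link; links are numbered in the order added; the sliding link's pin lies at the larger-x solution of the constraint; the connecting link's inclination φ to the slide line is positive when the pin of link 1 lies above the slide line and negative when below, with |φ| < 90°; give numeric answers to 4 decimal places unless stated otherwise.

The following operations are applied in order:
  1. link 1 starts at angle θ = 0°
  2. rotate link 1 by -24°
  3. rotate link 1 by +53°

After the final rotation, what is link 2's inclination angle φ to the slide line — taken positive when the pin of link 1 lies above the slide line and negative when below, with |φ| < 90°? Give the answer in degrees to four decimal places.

geometry: r = 27 mm, L = 203 mm, e = 6 mm; θ starts at 0°
rotate link 1 by -24°: θ ← 0° -24° = -24°
rotate link 1 by +53°: θ ← -24° +53° = 29°
h = r sin θ − e = 13.089860 − 6 = 7.089860
sin φ = h / L = 7.089860 / 203 = 0.03492542
φ = arcsin(0.03492542) = 2.001486°

2.0015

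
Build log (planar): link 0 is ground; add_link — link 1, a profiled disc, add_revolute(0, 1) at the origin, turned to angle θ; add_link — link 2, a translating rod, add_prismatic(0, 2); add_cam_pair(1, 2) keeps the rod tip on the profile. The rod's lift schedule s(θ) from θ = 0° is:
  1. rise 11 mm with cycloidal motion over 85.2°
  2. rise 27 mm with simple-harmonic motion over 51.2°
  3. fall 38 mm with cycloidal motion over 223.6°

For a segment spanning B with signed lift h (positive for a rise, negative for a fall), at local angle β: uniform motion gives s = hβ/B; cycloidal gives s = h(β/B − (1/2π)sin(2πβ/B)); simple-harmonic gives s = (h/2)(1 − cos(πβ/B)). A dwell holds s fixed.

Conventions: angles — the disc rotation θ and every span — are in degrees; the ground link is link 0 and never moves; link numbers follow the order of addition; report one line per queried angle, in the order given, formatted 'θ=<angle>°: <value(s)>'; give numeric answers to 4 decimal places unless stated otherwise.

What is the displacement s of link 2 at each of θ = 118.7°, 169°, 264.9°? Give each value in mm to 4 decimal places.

seg 1 [0°–85.2°] cycloidal, h=11: full span → s += 11 → s = 11.0000
seg 2 [85.2°–136.4°] simple-harmonic, h=27: θ=118.7° here. β=33.5, B=51.2. 27/2·(1 − cos(π·0.6543)) = 19.7907 → s = 30.7907
seg 2 [85.2°–136.4°] simple-harmonic, h=27: full span → s += 27 → s = 38.0000
seg 3 [136.4°–360°] cycloidal, h=-38: θ=169° here. β=32.6, B=223.6. -38·(0.1458 − sin(2π·0.1458)/(2π)) = -0.7430 → s = 37.2570
seg 3 [136.4°–360°] cycloidal, h=-38: θ=264.9° here. β=128.5, B=223.6. -38·(0.5747 − sin(2π·0.5747)/(2π)) = -24.5732 → s = 13.4268

θ=118.7°: 30.7907
θ=169°: 37.2570
θ=264.9°: 13.4268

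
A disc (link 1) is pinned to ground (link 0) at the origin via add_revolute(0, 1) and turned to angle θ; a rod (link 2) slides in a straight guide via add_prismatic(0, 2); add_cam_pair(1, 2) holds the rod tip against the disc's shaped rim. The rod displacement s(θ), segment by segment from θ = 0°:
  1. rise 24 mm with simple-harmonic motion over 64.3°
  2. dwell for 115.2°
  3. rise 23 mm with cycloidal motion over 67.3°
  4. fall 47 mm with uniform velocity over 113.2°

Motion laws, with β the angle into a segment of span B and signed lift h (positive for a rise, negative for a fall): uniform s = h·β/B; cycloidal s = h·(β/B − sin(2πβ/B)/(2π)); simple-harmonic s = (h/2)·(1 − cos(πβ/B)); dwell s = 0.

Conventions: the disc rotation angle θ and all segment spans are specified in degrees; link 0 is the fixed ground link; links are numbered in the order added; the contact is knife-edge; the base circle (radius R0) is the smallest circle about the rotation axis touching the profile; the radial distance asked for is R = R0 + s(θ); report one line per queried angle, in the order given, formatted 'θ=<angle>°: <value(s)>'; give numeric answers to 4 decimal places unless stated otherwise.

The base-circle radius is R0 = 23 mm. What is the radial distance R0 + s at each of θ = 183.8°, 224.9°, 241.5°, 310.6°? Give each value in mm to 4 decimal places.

segment 1 (0° to 64.3°, simple-harmonic, h = 24) is passed completely: s = 0.0000 + (24) = 24.0000
segment 2 (64.3° to 179.5°, dwell): s unchanged at 24.0000
θ = 183.8° falls in segment 3 (179.5° to 246.8°, cycloidal, h = 23): β = 183.8 − 179.5 = 4.3°, B = 67.3°; Δs = 23·(0.0639 − sin(2π·0.0639)/(2π)) = 0.0392; s = 24.0000 + 0.0392 = 24.0392
θ = 224.9° falls in segment 3 (179.5° to 246.8°, cycloidal, h = 23): β = 224.9 − 179.5 = 45.4°, B = 67.3°; Δs = 23·(0.6746 − sin(2π·0.6746)/(2π)) = 18.7729; s = 24.0000 + 18.7729 = 42.7729
θ = 241.5° falls in segment 3 (179.5° to 246.8°, cycloidal, h = 23): β = 241.5 − 179.5 = 62°, B = 67.3°; Δs = 23·(0.9212 − sin(2π·0.9212)/(2π)) = 22.9270; s = 24.0000 + 22.9270 = 46.9270
segment 3 (179.5° to 246.8°, cycloidal, h = 23) is passed completely: s = 24.0000 + (23) = 47.0000
θ = 310.6° falls in segment 4 (246.8° to 360°, uniform, h = -47): β = 310.6 − 246.8 = 63.8°, B = 113.2°; Δs = -47·63.8/113.2 = -26.4894; s = 47.0000 − 26.4894 = 20.5106
θ=183.8°: R = R0 + s = 23 + 24.0392 = 47.0392
θ=224.9°: R = R0 + s = 23 + 42.7729 = 65.7729
θ=241.5°: R = R0 + s = 23 + 46.9270 = 69.9270
θ=310.6°: R = R0 + s = 23 + 20.5106 = 43.5106

θ=183.8°: 47.0392
θ=224.9°: 65.7729
θ=241.5°: 69.9270
θ=310.6°: 43.5106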